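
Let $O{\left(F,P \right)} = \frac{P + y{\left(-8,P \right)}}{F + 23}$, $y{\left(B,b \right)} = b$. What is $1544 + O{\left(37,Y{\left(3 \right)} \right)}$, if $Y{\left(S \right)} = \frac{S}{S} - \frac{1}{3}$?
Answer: $\frac{69481}{45} \approx 1544.0$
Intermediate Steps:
$Y{\left(S \right)} = \frac{2}{3}$ ($Y{\left(S \right)} = 1 - \frac{1}{3} = \frac{2}{3}$)
$O{\left(F,P \right)} = \frac{2 P}{23 + F}$ ($O{\left(F,P \right)} = \frac{P + P}{F + 23} = \frac{2 P}{23 + F}$)
$1544 + O{\left(37,Y{\left(3 \right)} \right)} = 1544 + 2 \cdot \frac{2}{3} \frac{1}{23 + 37} = 1544 + 2 \cdot \frac{2}{3} \cdot \frac{1}{60} = 1544 + \frac{1}{45} = \frac{69481}{45}$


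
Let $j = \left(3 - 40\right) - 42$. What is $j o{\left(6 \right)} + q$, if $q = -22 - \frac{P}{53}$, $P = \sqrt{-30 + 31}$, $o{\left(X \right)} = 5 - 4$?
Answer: $- \frac{5354}{53} \approx -101.02$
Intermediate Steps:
$o{\left(X \right)} = 1$ ($o{\left(X \right)} = 5 - 4 = 1$)
$P = 1$ ($P = \sqrt{1} = 1$)
$j = -79$ ($j = -37 - 42 = -79$)
$q = - \frac{1167}{53}$ ($q = -22 - 1 \cdot \frac{1}{53} = -22 - \frac{1}{53} = - \frac{1167}{53} \approx -22.019$)
$j o{\left(6 \right)} + q = \left(-79\right) 1 - \frac{1167}{53} = -79 - \frac{1167}{53} = - \frac{5354}{53}$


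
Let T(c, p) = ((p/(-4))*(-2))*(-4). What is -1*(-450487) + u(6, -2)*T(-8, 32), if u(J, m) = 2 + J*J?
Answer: 448055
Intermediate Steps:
T(c, p) = -2*p (T(c, p) = ((p*(-¼))*(-2))*(-4) = (-p/4*(-2))*(-4) = (p/2)*(-4) = -2*p)
u(J, m) = 2 + J²
-1*(-450487) + u(6, -2)*T(-8, 32) = -1*(-450487) + (2 + 6²)*(-2*32) = 450487 + (2 + 36)*(-64) = 450487 + 38*(-64) = 450487 - 2432 = 448055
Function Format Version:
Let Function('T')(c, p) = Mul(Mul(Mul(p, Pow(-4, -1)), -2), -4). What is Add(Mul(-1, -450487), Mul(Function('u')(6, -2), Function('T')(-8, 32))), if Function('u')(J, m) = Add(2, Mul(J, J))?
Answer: 448055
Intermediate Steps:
Function('T')(c, p) = Mul(-2, p) (Function('T')(c, p) = Mul(Mul(Mul(p, Rational(-1, 4)), -2), -4) = Mul(Mul(Mul(Rational(-1, 4), p), -2), -4) = Mul(Mul(Rational(1, 2), p), -4) = Mul(-2, p))
Function('u')(J, m) = Add(2, Pow(J, 2))
Add(Mul(-1, -450487), Mul(Function('u')(6, -2), Function('T')(-8, 32))) = Add(Mul(-1, -450487), Mul(Add(2, Pow(6, 2)), Mul(-2, 32))) = Add(450487, Mul(Add(2, 36), -64)) = Add(450487, Mul(38, -64)) = Add(450487, -2432) = 448055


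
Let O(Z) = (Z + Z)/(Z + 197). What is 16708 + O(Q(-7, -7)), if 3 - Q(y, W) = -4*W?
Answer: 1436863/86 ≈ 16708.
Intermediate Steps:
Q(y, W) = 3 + 4*W (Q(y, W) = 3 - (-4)*W = 3 + 4*W)
O(Z) = 2*Z/(197 + Z) (O(Z) = (2*Z)/(197 + Z) = 2*Z/(197 + Z))
16708 + O(Q(-7, -7)) = 16708 + 2*(3 + 4*(-7))/(197 + (3 + 4*(-7))) = 16708 + 2*(3 - 28)/(197 + (3 - 28)) = 16708 + 2*(-25)/(197 - 25) = 16708 + 2*(-25)/172 = 16708 + 2*(-25)*(1/172) = 16708 - 25/86 = 1436863/86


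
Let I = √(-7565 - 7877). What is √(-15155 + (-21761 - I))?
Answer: √(-36916 - I*√15442) ≈ 0.3234 - 192.14*I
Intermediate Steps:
I = I*√15442 (I = √(-15442) = I*√15442 ≈ 124.27*I)
√(-15155 + (-21761 - I)) = √(-15155 + (-21761 - I*√15442)) = √(-36916 - I*√15442)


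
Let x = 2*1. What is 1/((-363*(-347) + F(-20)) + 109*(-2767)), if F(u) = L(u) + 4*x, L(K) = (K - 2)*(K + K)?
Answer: -1/174754 ≈ -5.7223e-6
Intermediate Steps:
x = 2
L(K) = 2*K*(-2 + K) (L(K) = (-2 + K)*(2*K) = 2*K*(-2 + K))
F(u) = 8 + 2*u*(-2 + u) (F(u) = 2*u*(-2 + u) + 4*2 = 2*u*(-2 + u) + 8 = 8 + 2*u*(-2 + u))
1/((-363*(-347) + F(-20)) + 109*(-2767)) = 1/((-363*(-347) + (8 + 2*(-20)*(-2 - 20))) + 109*(-2767)) = 1/((125961 + (8 + 2*(-20)*(-22))) - 301603) = 1/((125961 + (8 + 880)) - 301603) = 1/((125961 + 888) - 301603) = 1/(126849 - 301603) = 1/(-174754) = -1/174754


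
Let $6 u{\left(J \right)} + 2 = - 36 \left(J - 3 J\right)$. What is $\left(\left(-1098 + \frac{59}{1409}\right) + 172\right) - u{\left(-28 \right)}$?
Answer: $- \frac{2492344}{4227} \approx -589.63$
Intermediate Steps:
$u{\left(J \right)} = - \frac{1}{3} + 12 J$ ($u{\left(J \right)} = - \frac{1}{3} + \frac{\left(-36\right) \left(J - 3 J\right)}{6} = - \frac{1}{3} + \frac{\left(-36\right) \left(- 2 J\right)}{6} = - \frac{1}{3} + \frac{72 J}{6} = - \frac{1}{3} + 12 J$)
$\left(\left(-1098 + \frac{59}{1409}\right) + 172\right) - u{\left(-28 \right)} = \left(\left(-1098 + \frac{59}{1409}\right) + 172\right) - \left(- \frac{1}{3} + 12 \left(-28\right)\right) = \left(\left(-1098 + 59 \cdot \frac{1}{1409}\right) + 172\right) - \left(- \frac{1}{3} - 336\right) = \left(\left(-1098 + \frac{59}{1409}\right) + 172\right) - - \frac{1009}{3} = \left(- \frac{1547023}{1409} + 172\right) + \frac{1009}{3} = - \frac{1304675}{1409} + \frac{1009}{3} = - \frac{2492344}{4227}$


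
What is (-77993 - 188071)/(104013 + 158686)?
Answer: -266064/262699 ≈ -1.0128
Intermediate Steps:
(-77993 - 188071)/(104013 + 158686) = -266064/262699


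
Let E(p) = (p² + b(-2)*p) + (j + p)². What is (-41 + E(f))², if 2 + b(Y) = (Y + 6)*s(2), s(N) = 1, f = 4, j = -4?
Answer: 289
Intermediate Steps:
b(Y) = 4 + Y (b(Y) = -2 + (Y + 6)*1 = -2 + (6 + Y)*1 = -2 + (6 + Y) = 4 + Y)
E(p) = p² + (-4 + p)² + 2*p (E(p) = (p² + (4 - 2)*p) + (-4 + p)² = (p² + 2*p) + (-4 + p)² = p² + (-4 + p)² + 2*p)
(-41 + E(f))² = (-41 + (16 - 6*4 + 2*4²))² = (-41 + (16 - 24 + 2*16))² = (-41 + (16 - 24 + 32))² = (-41 + 24)² = (-17)² = 289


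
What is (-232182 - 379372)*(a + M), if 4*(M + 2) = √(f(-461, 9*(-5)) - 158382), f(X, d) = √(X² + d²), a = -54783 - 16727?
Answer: 43733449648 - 305777*√(-158382 + √214546)/2 ≈ 4.3733e+10 - 6.0756e+7*I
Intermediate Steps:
a = -71510
M = -2 + √(-158382 + √214546)/4 (M = -2 + √(√((-461)² + (9*(-5))²) - 158382)/4 = -2 + √(√(212521 + (-45)²) - 158382)/4 = -2 + √(√(212521 + 2025) - 158382)/4 = -2 + √(√214546 - 158382)/4 = -2 + √(-158382 + √214546)/4 ≈ -2.0 + 99.348*I)
(-232182 - 379372)*(a + M) = (-232182 - 379372)*(-71510 + (-2 + I*√(158382 - √214546)/4)) = -611554*(-71512 + I*√(158382 - √214546)/4) = 43733449648 - 305777*I*√(158382 - √214546)/2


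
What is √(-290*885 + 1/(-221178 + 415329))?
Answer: I*√9674321861882499/194151 ≈ 506.61*I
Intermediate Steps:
√(-290*885 + 1/(-221178 + 415329)) = √(-256650 + 1/194151) = √(-49828854149/194151) = I*√9674321861882499/194151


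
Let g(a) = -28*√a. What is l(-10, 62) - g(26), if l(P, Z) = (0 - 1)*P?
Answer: 10 + 28*√26 ≈ 152.77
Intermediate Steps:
l(P, Z) = -P
l(-10, 62) - g(26) = -1*(-10) - (-28)*√26 = 10 + 28*√26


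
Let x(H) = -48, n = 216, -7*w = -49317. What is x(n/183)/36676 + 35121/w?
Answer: 751193113/150729191 ≈ 4.9837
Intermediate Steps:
w = 49317/7 (w = -⅐*(-49317) = 49317/7 ≈ 7045.3)
x(n/183)/36676 + 35121/w = -48/36676 + 35121/(49317/7) = -48*1/36676 + 35121*(7/49317) = -12/9169 + 81949/16439 = 751193113/150729191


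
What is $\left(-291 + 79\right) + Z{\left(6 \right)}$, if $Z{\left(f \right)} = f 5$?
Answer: $-182$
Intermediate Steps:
$Z{\left(f \right)} = 5 f$
$\left(-291 + 79\right) + Z{\left(6 \right)} = \left(-291 + 79\right) + 5 \cdot 6 = -212 + 30 = -182$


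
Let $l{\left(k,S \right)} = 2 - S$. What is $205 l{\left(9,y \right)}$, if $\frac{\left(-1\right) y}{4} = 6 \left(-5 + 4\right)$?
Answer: $-4510$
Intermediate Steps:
$y = 24$ ($y = - 4 \cdot 6 \left(-5 + 4\right) = - 4 \cdot 6 \left(-1\right) = \left(-4\right) \left(-6\right) = 24$)
$205 l{\left(9,y \right)} = 205 \left(2 - 24\right) = 205 \left(-22\right) = -4510$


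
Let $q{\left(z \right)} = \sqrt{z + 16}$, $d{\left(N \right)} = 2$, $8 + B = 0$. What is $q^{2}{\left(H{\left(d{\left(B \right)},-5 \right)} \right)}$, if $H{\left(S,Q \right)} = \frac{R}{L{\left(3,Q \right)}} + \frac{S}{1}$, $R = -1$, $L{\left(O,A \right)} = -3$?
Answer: $\frac{55}{3} \approx 18.333$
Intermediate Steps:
$B = -8$ ($B = -8 + 0 = -8$)
$H{\left(S,Q \right)} = \frac{1}{3} + S$ ($H{\left(S,Q \right)} = - \frac{1}{-3} + \frac{S}{1} = \left(-1\right) \left(- \frac{1}{3}\right) + S 1 = \frac{1}{3} + S$)
$q{\left(z \right)} = \sqrt{16 + z}$
$q^{2}{\left(H{\left(d{\left(B \right)},-5 \right)} \right)} = \left(\sqrt{16 + \left(\frac{1}{3} + 2\right)}\right)^{2} = \left(\sqrt{16 + \frac{7}{3}}\right)^{2} = \left(\sqrt{\frac{55}{3}}\right)^{2} = \left(\frac{\sqrt{165}}{3}\right)^{2} = \frac{55}{3}$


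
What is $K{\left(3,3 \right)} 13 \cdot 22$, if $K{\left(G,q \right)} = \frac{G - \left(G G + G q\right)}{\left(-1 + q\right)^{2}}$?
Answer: $- \frac{2145}{2} \approx -1072.5$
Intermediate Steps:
$K{\left(G,q \right)} = \frac{G - G^{2} - G q}{\left(-1 + q\right)^{2}}$ ($K{\left(G,q \right)} = \frac{G - \left(G^{2} + G q\right)}{\left(-1 + q\right)^{2}} = \frac{G - G^{2} - G q}{\left(-1 + q\right)^{2}}$)
$K{\left(3,3 \right)} 13 \cdot 22 = \left(-1\right) 3 \frac{1}{\left(-1 + 3\right)^{2}} \left(-1 + 3 + 3\right) 13 \cdot 22 = \left(-1\right) 3 \cdot \frac{1}{4} \cdot 5 \cdot 13 \cdot 22 = \left(- \frac{15}{4}\right) 13 \cdot 22 = \left(- \frac{195}{4}\right) 22 = - \frac{2145}{2}$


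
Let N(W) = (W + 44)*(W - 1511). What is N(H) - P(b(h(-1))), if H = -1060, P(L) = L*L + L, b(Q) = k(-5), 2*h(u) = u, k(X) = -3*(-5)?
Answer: 2611896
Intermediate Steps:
k(X) = 15
h(u) = u/2
b(Q) = 15
P(L) = L + L² (P(L) = L² + L = L + L²)
N(W) = (-1511 + W)*(44 + W) (N(W) = (44 + W)*(-1511 + W) = (-1511 + W)*(44 + W))
N(H) - P(b(h(-1))) = (-66484 + (-1060)² - 1467*(-1060)) - 15*(1 + 15) = (-66484 + 1123600 + 1555020) - 15*16 = 2612136 - 1*240 = 2612136 - 240 = 2611896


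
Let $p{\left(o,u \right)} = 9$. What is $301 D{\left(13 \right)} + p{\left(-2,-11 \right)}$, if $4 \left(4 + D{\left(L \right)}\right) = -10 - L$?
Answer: $- \frac{11703}{4} \approx -2925.8$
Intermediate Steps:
$D{\left(L \right)} = - \frac{13}{2} - \frac{L}{4}$ ($D{\left(L \right)} = -4 + \frac{-10 - L}{4} = -4 - \left(\frac{5}{2} + \frac{L}{4}\right) = - \frac{13}{2} - \frac{L}{4}$)
$301 D{\left(13 \right)} + p{\left(-2,-11 \right)} = 301 \left(- \frac{13}{2} - \frac{13}{4}\right) + 9 = 301 \left(- \frac{39}{4}\right) + 9 = - \frac{11739}{4} + 9 = - \frac{11703}{4}$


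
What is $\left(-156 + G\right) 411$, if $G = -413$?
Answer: $-233859$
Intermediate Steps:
$\left(-156 + G\right) 411 = \left(-156 - 413\right) 411 = \left(-569\right) 411 = -233859$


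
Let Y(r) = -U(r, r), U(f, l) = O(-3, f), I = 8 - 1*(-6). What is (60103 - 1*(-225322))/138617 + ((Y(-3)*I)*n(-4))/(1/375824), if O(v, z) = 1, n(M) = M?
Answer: 2917353628273/138617 ≈ 2.1046e+7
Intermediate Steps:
I = 14 (I = 8 + 6 = 14)
U(f, l) = 1
Y(r) = -1 (Y(r) = -1*1 = -1)
(60103 - 1*(-225322))/138617 + ((Y(-3)*I)*n(-4))/(1/375824) = (60103 - 1*(-225322))/138617 + (-1*14*(-4))/(1/375824) = (60103 + 225322)*(1/138617) + (-14*(-4))/(1/375824) = 285425*(1/138617) + 56*375824 = 285425/138617 + 21046144 = 2917353628273/138617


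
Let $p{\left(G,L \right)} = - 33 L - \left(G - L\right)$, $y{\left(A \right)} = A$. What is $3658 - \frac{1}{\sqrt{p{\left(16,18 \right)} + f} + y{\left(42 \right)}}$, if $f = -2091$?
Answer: $\frac{16267084}{4447} + \frac{i \sqrt{2683}}{4447} \approx 3658.0 + 0.011648 i$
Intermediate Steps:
$p{\left(G,L \right)} = - G - 32 L$
$3658 - \frac{1}{\sqrt{p{\left(16,18 \right)} + f} + y{\left(42 \right)}} = 3658 - \frac{1}{\sqrt{\left(\left(-1\right) 16 - 576\right) - 2091} + 42} = 3658 - \frac{1}{\sqrt{\left(-16 - 576\right) - 2091} + 42} = 3658 - \frac{1}{\sqrt{-592 - 2091} + 42} = 3658 - \frac{1}{\sqrt{-2683} + 42} = 3658 - \frac{1}{i \sqrt{2683} + 42} = 3658 - \frac{1}{42 + i \sqrt{2683}}$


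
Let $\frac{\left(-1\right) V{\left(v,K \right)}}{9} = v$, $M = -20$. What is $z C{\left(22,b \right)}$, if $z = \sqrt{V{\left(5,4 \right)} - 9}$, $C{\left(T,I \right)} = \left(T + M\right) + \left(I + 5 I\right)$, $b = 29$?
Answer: $528 i \sqrt{6} \approx 1293.3 i$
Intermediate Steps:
$V{\left(v,K \right)} = - 9 v$
$C{\left(T,I \right)} = -20 + T + 6 I$ ($C{\left(T,I \right)} = \left(T - 20\right) + \left(I + 5 I\right) = \left(-20 + T\right) + 6 I = -20 + T + 6 I$)
$z = 3 i \sqrt{6}$ ($z = \sqrt{\left(-9\right) 5 - 9} = \sqrt{-45 - 9} = \sqrt{-54} = 3 i \sqrt{6} \approx 7.3485 i$)
$z C{\left(22,b \right)} = 3 i \sqrt{6} \left(-20 + 22 + 6 \cdot 29\right) = 3 i \sqrt{6} \left(-20 + 22 + 174\right) = 3 i \sqrt{6} \cdot 176 = 528 i \sqrt{6}$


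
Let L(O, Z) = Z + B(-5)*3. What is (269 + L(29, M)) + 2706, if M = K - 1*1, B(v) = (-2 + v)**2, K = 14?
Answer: 3135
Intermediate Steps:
M = 13 (M = 14 - 1*1 = 14 - 1 = 13)
L(O, Z) = 147 + Z (L(O, Z) = Z + (-2 - 5)**2*3 = Z + (-7)**2*3 = Z + 49*3 = Z + 147 = 147 + Z)
(269 + L(29, M)) + 2706 = (269 + (147 + 13)) + 2706 = (269 + 160) + 2706 = 429 + 2706 = 3135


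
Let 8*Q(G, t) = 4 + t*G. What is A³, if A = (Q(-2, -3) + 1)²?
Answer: 531441/4096 ≈ 129.75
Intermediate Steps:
Q(G, t) = ½ + G*t/8 (Q(G, t) = (4 + t*G)/8 = (4 + G*t)/8 = ½ + G*t/8)
A = 81/16 (A = ((½ + (⅛)*(-2)*(-3)) + 1)² = ((½ + ¾) + 1)² = (5/4 + 1)² = (9/4)² = 81/16 ≈ 5.0625)
A³ = (81/16)³ = 531441/4096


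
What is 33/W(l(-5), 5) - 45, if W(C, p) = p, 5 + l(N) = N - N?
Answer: -192/5 ≈ -38.400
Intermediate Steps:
l(N) = -5 (l(N) = -5 + (N - N) = -5 + 0 = -5)
33/W(l(-5), 5) - 45 = 33/5 - 45 = -192/5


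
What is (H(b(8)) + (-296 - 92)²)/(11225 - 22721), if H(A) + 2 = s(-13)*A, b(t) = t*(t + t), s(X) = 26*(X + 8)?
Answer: -22317/1916 ≈ -11.648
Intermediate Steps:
s(X) = 208 + 26*X (s(X) = 26*(8 + X) = 208 + 26*X)
b(t) = 2*t² (b(t) = t*(2*t) = 2*t²)
H(A) = -2 - 130*A (H(A) = -2 + (208 + 26*(-13))*A = -2 + (208 - 338)*A = -2 - 130*A)
(H(b(8)) + (-296 - 92)²)/(11225 - 22721) = ((-2 - 260*8²) + (-296 - 92)²)/(11225 - 22721) = ((-2 - 260*64) + (-388)²)/(-11496) = ((-2 - 130*128) + 150544)*(-1/11496) = ((-2 - 16640) + 150544)*(-1/11496) = (-16642 + 150544)*(-1/11496) = 133902*(-1/11496) = -22317/1916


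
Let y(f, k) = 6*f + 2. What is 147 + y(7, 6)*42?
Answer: 1995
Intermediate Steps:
y(f, k) = 2 + 6*f
147 + y(7, 6)*42 = 147 + (2 + 6*7)*42 = 147 + (2 + 42)*42 = 147 + 44*42 = 147 + 1848 = 1995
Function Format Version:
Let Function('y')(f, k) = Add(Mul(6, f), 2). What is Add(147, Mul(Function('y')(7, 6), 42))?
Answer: 1995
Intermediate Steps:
Function('y')(f, k) = Add(2, Mul(6, f))
Add(147, Mul(Function('y')(7, 6), 42)) = Add(147, Mul(Add(2, Mul(6, 7)), 42)) = Add(147, Mul(Add(2, 42), 42)) = Add(147, Mul(44, 42)) = Add(147, 1848) = 1995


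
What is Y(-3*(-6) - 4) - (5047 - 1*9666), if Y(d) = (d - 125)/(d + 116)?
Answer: 600359/130 ≈ 4618.1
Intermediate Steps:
Y(d) = (-125 + d)/(116 + d)
Y(-3*(-6) - 4) - (5047 - 1*9666) = (-125 + (-3*(-6) - 4))/(116 + (-3*(-6) - 4)) - (5047 - 1*9666) = (-125 + (18 - 4))/(116 + (18 - 4)) - (5047 - 9666) = (-125 + 14)/(116 + 14) - 1*(-4619) = -111/130 + 4619 = 600359/130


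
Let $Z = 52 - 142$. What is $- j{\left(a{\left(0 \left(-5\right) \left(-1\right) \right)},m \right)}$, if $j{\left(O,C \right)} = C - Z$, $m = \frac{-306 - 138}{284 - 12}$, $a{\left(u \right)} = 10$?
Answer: $- \frac{6009}{68} \approx -88.368$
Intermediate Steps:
$Z = -90$ ($Z = 52 - 142 = -90$)
$m = - \frac{111}{68}$ ($m = - \frac{444}{272} = \left(-444\right) \frac{1}{272} = - \frac{111}{68} \approx -1.6324$)
$j{\left(O,C \right)} = 90 + C$ ($j{\left(O,C \right)} = C - -90 = C + 90 = 90 + C$)
$- j{\left(a{\left(0 \left(-5\right) \left(-1\right) \right)},m \right)} = - (90 - \frac{111}{68}) = \left(-1\right) \frac{6009}{68} = - \frac{6009}{68}$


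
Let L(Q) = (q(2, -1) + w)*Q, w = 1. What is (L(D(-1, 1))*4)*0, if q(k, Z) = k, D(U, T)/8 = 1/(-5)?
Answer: 0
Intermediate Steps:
D(U, T) = -8/5 (D(U, T) = 8/(-5) = 8*(-1/5) = -8/5)
L(Q) = 3*Q (L(Q) = (2 + 1)*Q = 3*Q)
(L(D(-1, 1))*4)*0 = ((3*(-8/5))*4)*0 = -24/5*4*0 = -96/5*0 = 0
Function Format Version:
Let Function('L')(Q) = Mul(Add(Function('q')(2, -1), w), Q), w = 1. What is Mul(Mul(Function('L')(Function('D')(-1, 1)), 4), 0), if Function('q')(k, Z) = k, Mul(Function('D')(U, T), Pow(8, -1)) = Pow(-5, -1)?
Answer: 0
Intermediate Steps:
Function('D')(U, T) = Rational(-8, 5) (Function('D')(U, T) = Mul(8, Pow(-5, -1)) = Mul(8, Rational(-1, 5)) = Rational(-8, 5))
Function('L')(Q) = Mul(3, Q) (Function('L')(Q) = Mul(Add(2, 1), Q) = Mul(3, Q))
Mul(Mul(Function('L')(Function('D')(-1, 1)), 4), 0) = Mul(Mul(Mul(3, Rational(-8, 5)), 4), 0) = Mul(Mul(Rational(-24, 5), 4), 0) = Mul(Rational(-96, 5), 0) = 0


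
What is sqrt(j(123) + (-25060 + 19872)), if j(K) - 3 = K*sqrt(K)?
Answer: sqrt(-5185 + 123*sqrt(123)) ≈ 61.813*I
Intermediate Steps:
j(K) = 3 + K**(3/2) (j(K) = 3 + K*sqrt(K) = 3 + K**(3/2))
sqrt(j(123) + (-25060 + 19872)) = sqrt((3 + 123**(3/2)) + (-25060 + 19872)) = sqrt((3 + 123*sqrt(123)) - 5188) = sqrt(-5185 + 123*sqrt(123))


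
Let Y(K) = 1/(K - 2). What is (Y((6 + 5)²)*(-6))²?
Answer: 36/14161 ≈ 0.0025422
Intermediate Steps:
Y(K) = 1/(-2 + K)
(Y((6 + 5)²)*(-6))² = (-6/(-2 + (6 + 5)²))² = (-6/(-2 + 11²))² = (-6/(-2 + 121))² = (-6/119)² = 36/14161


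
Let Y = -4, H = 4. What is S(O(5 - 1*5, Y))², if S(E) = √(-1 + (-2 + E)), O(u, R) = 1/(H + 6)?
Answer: -29/10 ≈ -2.9000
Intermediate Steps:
O(u, R) = ⅒ (O(u, R) = 1/(4 + 6) = 1/10 = ⅒)
S(E) = √(-3 + E)
S(O(5 - 1*5, Y))² = (√(-3 + ⅒))² = (√(-29/10))² = (I*√290/10)² = -29/10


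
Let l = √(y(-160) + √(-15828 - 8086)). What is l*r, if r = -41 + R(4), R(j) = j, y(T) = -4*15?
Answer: -37*√(-60 + I*√23914) ≈ -269.2 - 393.21*I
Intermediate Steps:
y(T) = -60
r = -37 (r = -41 + 4 = -37)
l = √(-60 + I*√23914) (l = √(-60 + √(-15828 - 8086)) = √(-60 + √(-23914)) = √(-60 + I*√23914) ≈ 7.2758 + 10.627*I)
l*r = √(-60 + I*√23914)*(-37) = -37*√(-60 + I*√23914)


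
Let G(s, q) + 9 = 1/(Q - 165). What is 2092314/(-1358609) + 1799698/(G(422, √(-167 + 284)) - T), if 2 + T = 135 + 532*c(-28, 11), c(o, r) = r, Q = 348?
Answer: -64249397290560/212894224387 ≈ -301.79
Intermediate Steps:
T = 5985 (T = -2 + (135 + 532*11) = -2 + (135 + 5852) = -2 + 5987 = 5985)
G(s, q) = -1646/183 (G(s, q) = -9 + 1/(348 - 165) = -9 + 1/183 = -1646/183)
2092314/(-1358609) + 1799698/(G(422, √(-167 + 284)) - T) = 2092314/(-1358609) + 1799698/(-1646/183 - 1*5985) = 2092314*(-1/1358609) + 1799698/(-1646/183 - 5985) = -298902/194087 + 1799698/(-1096901/183) = -298902/194087 + 1799698*(-183/1096901) = -298902/194087 - 329344734/1096901 = -64249397290560/212894224387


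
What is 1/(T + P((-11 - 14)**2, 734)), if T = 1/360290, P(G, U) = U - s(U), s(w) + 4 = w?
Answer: 360290/1441161 ≈ 0.25000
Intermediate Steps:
s(w) = -4 + w
P(G, U) = 4 (P(G, U) = U - (-4 + U) = U + (4 - U) = 4)
T = 1/360290 ≈ 2.7755e-6
1/(T + P((-11 - 14)**2, 734)) = 1/(1/360290 + 4) = 1/(1441161/360290) = 360290/1441161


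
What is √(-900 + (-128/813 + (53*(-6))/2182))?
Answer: I*√708303481093545/886983 ≈ 30.005*I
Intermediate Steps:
√(-900 + (-128/813 + (53*(-6))/2182)) = √(-900 + (-128*1/813 - 318*1/2182)) = √(-900 + (-128/813 - 159/1091)) = √(-900 - 268915/886983) = √(-798553615/886983) = I*√708303481093545/886983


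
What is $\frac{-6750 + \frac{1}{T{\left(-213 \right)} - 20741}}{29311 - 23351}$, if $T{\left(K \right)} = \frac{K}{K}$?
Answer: $- \frac{139995001}{123610400} \approx -1.1325$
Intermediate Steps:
$T{\left(K \right)} = 1$
$\frac{-6750 + \frac{1}{T{\left(-213 \right)} - 20741}}{29311 - 23351} = \frac{-6750 + \frac{1}{1 - 20741}}{29311 - 23351} = \frac{-6750 + \frac{1}{-20740}}{29311 - 23351} = \frac{-6750 - \frac{1}{20740}}{5960} = \left(- \frac{139995001}{20740}\right) \frac{1}{5960} = - \frac{139995001}{123610400}$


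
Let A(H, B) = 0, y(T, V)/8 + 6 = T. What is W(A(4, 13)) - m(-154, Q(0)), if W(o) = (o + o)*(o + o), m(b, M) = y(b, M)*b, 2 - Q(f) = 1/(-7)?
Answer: -197120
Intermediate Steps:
y(T, V) = -48 + 8*T
Q(f) = 15/7 (Q(f) = 2 - 1/(-7) = 2 - 1*(-1/7) = 2 + 1/7 = 15/7)
m(b, M) = b*(-48 + 8*b) (m(b, M) = (-48 + 8*b)*b = b*(-48 + 8*b))
W(o) = 4*o**2 (W(o) = (2*o)*(2*o) = 4*o**2)
W(A(4, 13)) - m(-154, Q(0)) = 4*0**2 - 8*(-154)*(-6 - 154) = 4*0 - 8*(-154)*(-160) = 0 - 1*197120 = 0 - 197120 = -197120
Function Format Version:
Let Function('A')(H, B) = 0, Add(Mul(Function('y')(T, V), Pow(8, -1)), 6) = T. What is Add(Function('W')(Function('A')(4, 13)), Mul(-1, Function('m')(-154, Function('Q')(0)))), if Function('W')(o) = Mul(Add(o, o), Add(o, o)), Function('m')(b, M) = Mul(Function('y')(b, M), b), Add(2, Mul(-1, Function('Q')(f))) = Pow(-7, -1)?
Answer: -197120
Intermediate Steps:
Function('y')(T, V) = Add(-48, Mul(8, T))
Function('Q')(f) = Rational(15, 7) (Function('Q')(f) = Add(2, Mul(-1, Pow(-7, -1))) = Add(2, Mul(-1, Rational(-1, 7))) = Add(2, Rational(1, 7)) = Rational(15, 7))
Function('m')(b, M) = Mul(b, Add(-48, Mul(8, b))) (Function('m')(b, M) = Mul(Add(-48, Mul(8, b)), b) = Mul(b, Add(-48, Mul(8, b))))
Function('W')(o) = Mul(4, Pow(o, 2)) (Function('W')(o) = Mul(Mul(2, o), Mul(2, o)) = Mul(4, Pow(o, 2)))
Add(Function('W')(Function('A')(4, 13)), Mul(-1, Function('m')(-154, Function('Q')(0)))) = Add(Mul(4, Pow(0, 2)), Mul(-1, Mul(8, -154, Add(-6, -154)))) = Add(Mul(4, 0), Mul(-1, Mul(8, -154, -160))) = Add(0, Mul(-1, 197120)) = Add(0, -197120) = -197120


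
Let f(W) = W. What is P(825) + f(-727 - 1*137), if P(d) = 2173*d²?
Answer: 1478997261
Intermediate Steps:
P(825) + f(-727 - 1*137) = 2173*825² + (-727 - 1*137) = 2173*680625 + (-727 - 137) = 1478998125 - 864 = 1478997261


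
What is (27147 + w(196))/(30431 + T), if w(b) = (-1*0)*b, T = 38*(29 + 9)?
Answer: 9049/10625 ≈ 0.85167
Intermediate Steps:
T = 1444 (T = 38*38 = 1444)
w(b) = 0 (w(b) = 0*b = 0)
(27147 + w(196))/(30431 + T) = (27147 + 0)/(30431 + 1444) = 27147/31875 = 27147*(1/31875) = 9049/10625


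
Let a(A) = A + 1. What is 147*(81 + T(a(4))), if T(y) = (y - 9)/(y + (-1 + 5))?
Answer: 35525/3 ≈ 11842.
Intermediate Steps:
a(A) = 1 + A
T(y) = (-9 + y)/(4 + y) (T(y) = (-9 + y)/(y + 4) = (-9 + y)/(4 + y))
147*(81 + T(a(4))) = 147*(81 + (-9 + (1 + 4))/(4 + (1 + 4))) = 147*(81 + (-9 + 5)/(4 + 5)) = 147*(81 - 4/9) = 147*(725/9) = 35525/3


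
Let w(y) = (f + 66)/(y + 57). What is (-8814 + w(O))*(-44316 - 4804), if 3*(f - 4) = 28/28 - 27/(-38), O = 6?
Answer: 1554503169680/3591 ≈ 4.3289e+8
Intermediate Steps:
f = 521/114 (f = 4 + (28/28 - 27/(-38))/3 = 4 + (28*(1/28) - 27*(-1/38))/3 = 4 + (1 + 27/38)/3 = 4 + (⅓)*(65/38) = 4 + 65/114 = 521/114 ≈ 4.5702)
w(y) = 8045/(114*(57 + y)) (w(y) = (521/114 + 66)/(y + 57) = 8045/(114*(57 + y)))
(-8814 + w(O))*(-44316 - 4804) = (-8814 + 8045/(114*(57 + 6)))*(-44316 - 4804) = (-8814 + (8045/114)/63)*(-49120) = (-8814 + (8045/114)*(1/63))*(-49120) = (-8814 + 8045/7182)*(-49120) = -63294103/7182*(-49120) = 1554503169680/3591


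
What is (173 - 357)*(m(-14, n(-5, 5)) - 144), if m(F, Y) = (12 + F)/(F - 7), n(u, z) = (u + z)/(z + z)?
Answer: 556048/21 ≈ 26478.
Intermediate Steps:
n(u, z) = (u + z)/(2*z) (n(u, z) = (u + z)/((2*z)) = (u + z)*(1/(2*z)) = (u + z)/(2*z))
m(F, Y) = (12 + F)/(-7 + F)
(173 - 357)*(m(-14, n(-5, 5)) - 144) = (173 - 357)*((12 - 14)/(-7 - 14) - 144) = -184*(-2/(-21) - 144) = -184*(-1/21*(-2) - 144) = -184*(2/21 - 144) = -184*(-3022/21) = 556048/21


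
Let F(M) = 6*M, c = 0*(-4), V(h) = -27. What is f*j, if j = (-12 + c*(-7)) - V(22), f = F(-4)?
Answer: -360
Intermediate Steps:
c = 0
f = -24 (f = 6*(-4) = -24)
j = 15 (j = (-12 + 0*(-7)) - 1*(-27) = (-12 + 0) + 27 = -12 + 27 = 15)
f*j = -24*15 = -360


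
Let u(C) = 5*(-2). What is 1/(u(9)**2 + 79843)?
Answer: 1/79943 ≈ 1.2509e-5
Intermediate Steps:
u(C) = -10
1/(u(9)**2 + 79843) = 1/((-10)**2 + 79843) = 1/(100 + 79843) = 1/79943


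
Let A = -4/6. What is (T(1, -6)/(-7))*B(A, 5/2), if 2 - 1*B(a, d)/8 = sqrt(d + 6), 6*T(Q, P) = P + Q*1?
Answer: 40/21 - 10*sqrt(34)/21 ≈ -0.87188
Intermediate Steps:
A = -2/3 (A = -4*1/6 = -2/3 ≈ -0.66667)
T(Q, P) = P/6 + Q/6 (T(Q, P) = (P + Q*1)/6 = (P + Q)/6 = P/6 + Q/6)
B(a, d) = 16 - 8*sqrt(6 + d) (B(a, d) = 16 - 8*sqrt(d + 6) = 16 - 8*sqrt(6 + d))
(T(1, -6)/(-7))*B(A, 5/2) = (((1/6)*(-6) + (1/6)*1)/(-7))*(16 - 8*sqrt(6 + 5/2)) = (-(-1 + 1/6)/7)*(16 - 8*sqrt(6 + 5*(1/2))) = (-1/7*(-5/6))*(16 - 8*sqrt(6 + 5/2)) = 5*(16 - 4*sqrt(34))/42 = 40/21 - 10*sqrt(34)/21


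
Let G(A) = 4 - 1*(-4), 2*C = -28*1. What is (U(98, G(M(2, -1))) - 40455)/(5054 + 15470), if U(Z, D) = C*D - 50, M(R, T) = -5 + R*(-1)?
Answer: -40617/20524 ≈ -1.9790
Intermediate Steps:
C = -14 (C = (-28*1)/2 = (½)*(-28) = -14)
M(R, T) = -5 - R
G(A) = 8 (G(A) = 4 + 4 = 8)
U(Z, D) = -50 - 14*D (U(Z, D) = -14*D - 50 = -50 - 14*D)
(U(98, G(M(2, -1))) - 40455)/(5054 + 15470) = ((-50 - 14*8) - 40455)/(5054 + 15470) = ((-50 - 112) - 40455)/20524 = (-162 - 40455)*(1/20524) = -40617*1/20524 = -40617/20524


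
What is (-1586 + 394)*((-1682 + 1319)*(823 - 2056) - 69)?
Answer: -533431920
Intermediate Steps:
(-1586 + 394)*((-1682 + 1319)*(823 - 2056) - 69) = -1192*(-363*(-1233) - 69) = -1192*(447579 - 69) = -1192*447510 = -533431920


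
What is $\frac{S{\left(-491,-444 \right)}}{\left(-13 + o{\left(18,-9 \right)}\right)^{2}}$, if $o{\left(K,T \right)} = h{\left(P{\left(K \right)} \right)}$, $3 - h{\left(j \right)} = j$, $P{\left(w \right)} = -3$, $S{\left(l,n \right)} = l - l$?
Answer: $0$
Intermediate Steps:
$S{\left(l,n \right)} = 0$
$h{\left(j \right)} = 3 - j$
$o{\left(K,T \right)} = 6$ ($o{\left(K,T \right)} = 3 - -3 = 3 + 3 = 6$)
$\frac{S{\left(-491,-444 \right)}}{\left(-13 + o{\left(18,-9 \right)}\right)^{2}} = \frac{0}{\left(-13 + 6\right)^{2}} = \frac{0}{\left(-7\right)^{2}} = \frac{0}{49} = 0 \cdot \frac{1}{49} = 0$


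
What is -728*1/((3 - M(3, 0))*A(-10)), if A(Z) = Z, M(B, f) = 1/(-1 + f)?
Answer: 91/5 ≈ 18.200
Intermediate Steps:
-728*1/((3 - M(3, 0))*A(-10)) = -728*(-1/(10*(3 - 1/(-1 + 0)))) = -728*(-1/(10*(3 - 1/(-1)))) = -728*(-1/(10*(3 - 1*(-1)))) = -728*(-1/(10*(3 + 1))) = -728/(4*(-10)) = -728/(-40) = -728*(-1/40) = 91/5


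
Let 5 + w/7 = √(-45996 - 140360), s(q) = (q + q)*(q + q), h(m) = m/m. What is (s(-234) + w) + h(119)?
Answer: 218990 + 14*I*√46589 ≈ 2.1899e+5 + 3021.8*I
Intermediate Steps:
h(m) = 1
s(q) = 4*q² (s(q) = (2*q)*(2*q) = 4*q²)
w = -35 + 14*I*√46589 (w = -35 + 7*√(-45996 - 140360) = -35 + 7*√(-186356) = -35 + 7*(2*I*√46589) = -35 + 14*I*√46589 ≈ -35.0 + 3021.8*I)
(s(-234) + w) + h(119) = (4*(-234)² + (-35 + 14*I*√46589)) + 1 = (4*54756 + (-35 + 14*I*√46589)) + 1 = (219024 + (-35 + 14*I*√46589)) + 1 = (218989 + 14*I*√46589) + 1 = 218990 + 14*I*√46589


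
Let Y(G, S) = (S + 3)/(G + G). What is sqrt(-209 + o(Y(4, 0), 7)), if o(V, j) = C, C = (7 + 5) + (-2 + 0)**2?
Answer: I*sqrt(193) ≈ 13.892*I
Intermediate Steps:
Y(G, S) = (3 + S)/(2*G) (Y(G, S) = (3 + S)/((2*G)) = (3 + S)*(1/(2*G)) = (3 + S)/(2*G))
C = 16 (C = 12 + (-2)**2 = 12 + 4 = 16)
o(V, j) = 16
sqrt(-209 + o(Y(4, 0), 7)) = sqrt(-209 + 16) = sqrt(-193) = I*sqrt(193)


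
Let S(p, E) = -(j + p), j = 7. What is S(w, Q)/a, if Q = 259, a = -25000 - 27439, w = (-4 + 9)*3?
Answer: 22/52439 ≈ 0.00041954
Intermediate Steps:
w = 15 (w = 5*3 = 15)
a = -52439
S(p, E) = -7 - p (S(p, E) = -(7 + p) = -7 - p)
S(w, Q)/a = (-7 - 1*15)/(-52439) = (-7 - 15)*(-1/52439) = -22*(-1/52439) = 22/52439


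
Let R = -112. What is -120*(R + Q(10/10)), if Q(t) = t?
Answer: 13320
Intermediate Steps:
-120*(R + Q(10/10)) = -120*(-112 + 10/10) = -120*(-112 + 10*(1/10)) = -120*(-112 + 1) = -120*(-111) = 13320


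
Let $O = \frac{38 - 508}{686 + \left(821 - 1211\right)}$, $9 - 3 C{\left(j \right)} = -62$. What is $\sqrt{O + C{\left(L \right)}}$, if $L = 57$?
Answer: $\frac{\sqrt{1088133}}{222} \approx 4.6988$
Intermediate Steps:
$C{\left(j \right)} = \frac{71}{3}$ ($C{\left(j \right)} = 3 - - \frac{62}{3} = 3 + \frac{62}{3} = \frac{71}{3}$)
$O = - \frac{235}{148}$ ($O = - \frac{470}{686 - 390} = - \frac{470}{296} = \left(-470\right) \frac{1}{296} = - \frac{235}{148} \approx -1.5878$)
$\sqrt{O + C{\left(L \right)}} = \sqrt{- \frac{235}{148} + \frac{71}{3}} = \sqrt{\frac{9803}{444}} = \frac{\sqrt{1088133}}{222}$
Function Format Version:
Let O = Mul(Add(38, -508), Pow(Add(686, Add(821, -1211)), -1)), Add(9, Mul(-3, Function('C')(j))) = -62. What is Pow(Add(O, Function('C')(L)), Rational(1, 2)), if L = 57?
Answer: Mul(Rational(1, 222), Pow(1088133, Rational(1, 2))) ≈ 4.6988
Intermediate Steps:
Function('C')(j) = Rational(71, 3) (Function('C')(j) = Add(3, Mul(Rational(-1, 3), -62)) = Add(3, Rational(62, 3)) = Rational(71, 3))
O = Rational(-235, 148) (O = Mul(-470, Pow(Add(686, -390), -1)) = Mul(-470, Pow(296, -1)) = Mul(-470, Rational(1, 296)) = Rational(-235, 148) ≈ -1.5878)
Pow(Add(O, Function('C')(L)), Rational(1, 2)) = Pow(Add(Rational(-235, 148), Rational(71, 3)), Rational(1, 2)) = Pow(Rational(9803, 444), Rational(1, 2)) = Mul(Rational(1, 222), Pow(1088133, Rational(1, 2)))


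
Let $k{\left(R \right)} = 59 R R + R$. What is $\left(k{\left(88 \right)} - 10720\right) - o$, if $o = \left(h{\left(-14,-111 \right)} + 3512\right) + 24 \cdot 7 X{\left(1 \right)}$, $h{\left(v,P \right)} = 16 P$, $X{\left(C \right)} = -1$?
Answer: $444696$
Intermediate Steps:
$k{\left(R \right)} = R + 59 R^{2}$ ($k{\left(R \right)} = 59 R^{2} + R = R + 59 R^{2}$)
$o = 1568$ ($o = \left(16 \left(-111\right) + 3512\right) + 24 \cdot 7 \left(-1\right) = \left(-1776 + 3512\right) + 168 \left(-1\right) = 1736 - 168 = 1568$)
$\left(k{\left(88 \right)} - 10720\right) - o = \left(88 \left(1 + 59 \cdot 88\right) - 10720\right) - 1568 = \left(88 \left(1 + 5192\right) - 10720\right) - 1568 = \left(88 \cdot 5193 - 10720\right) - 1568 = \left(456984 - 10720\right) - 1568 = 446264 - 1568 = 444696$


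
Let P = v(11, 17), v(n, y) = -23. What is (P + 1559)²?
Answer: 2359296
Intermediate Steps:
P = -23
(P + 1559)² = (-23 + 1559)² = 1536² = 2359296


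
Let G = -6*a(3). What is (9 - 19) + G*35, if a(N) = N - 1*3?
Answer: -10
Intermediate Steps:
a(N) = -3 + N (a(N) = N - 3 = -3 + N)
G = 0 (G = -6*(-3 + 3) = -6*0 = 0)
(9 - 19) + G*35 = (9 - 19) + 0*35 = -10 + 0 = -10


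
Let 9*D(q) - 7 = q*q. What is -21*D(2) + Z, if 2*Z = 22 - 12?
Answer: -62/3 ≈ -20.667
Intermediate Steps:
D(q) = 7/9 + q²/9 (D(q) = 7/9 + (q*q)/9 = 7/9 + q²/9)
Z = 5 (Z = (22 - 12)/2 = (½)*10 = 5)
-21*D(2) + Z = -21*(7/9 + (⅑)*2²) + 5 = -21*(7/9 + (⅑)*4) + 5 = -21*(7/9 + 4/9) + 5 = -21*11/9 + 5 = -77/3 + 5 = -62/3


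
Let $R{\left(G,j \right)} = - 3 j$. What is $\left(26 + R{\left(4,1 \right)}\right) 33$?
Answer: $759$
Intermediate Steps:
$\left(26 + R{\left(4,1 \right)}\right) 33 = \left(26 - 3\right) 33 = 23 \cdot 33 = 759$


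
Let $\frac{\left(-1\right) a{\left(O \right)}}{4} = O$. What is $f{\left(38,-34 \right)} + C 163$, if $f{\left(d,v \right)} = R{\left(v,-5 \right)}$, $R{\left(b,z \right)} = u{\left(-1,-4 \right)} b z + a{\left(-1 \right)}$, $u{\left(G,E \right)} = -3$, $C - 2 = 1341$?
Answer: $218403$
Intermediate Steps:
$C = 1343$ ($C = 2 + 1341 = 1343$)
$a{\left(O \right)} = - 4 O$
$R{\left(b,z \right)} = 4 - 3 b z$ ($R{\left(b,z \right)} = - 3 b z - -4 = - 3 b z + 4 = 4 - 3 b z$)
$f{\left(d,v \right)} = 4 + 15 v$ ($f{\left(d,v \right)} = 4 - 3 v \left(-5\right) = 4 + 15 v$)
$f{\left(38,-34 \right)} + C 163 = \left(4 + 15 \left(-34\right)\right) + 1343 \cdot 163 = \left(4 - 510\right) + 218909 = -506 + 218909 = 218403$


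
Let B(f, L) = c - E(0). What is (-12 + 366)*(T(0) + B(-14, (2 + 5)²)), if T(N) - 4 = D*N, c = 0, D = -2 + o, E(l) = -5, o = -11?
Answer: 3186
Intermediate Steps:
D = -13 (D = -2 - 11 = -13)
T(N) = 4 - 13*N
B(f, L) = 5 (B(f, L) = 0 - 1*(-5) = 0 + 5 = 5)
(-12 + 366)*(T(0) + B(-14, (2 + 5)²)) = (-12 + 366)*((4 - 13*0) + 5) = 354*((4 + 0) + 5) = 354*(4 + 5) = 354*9 = 3186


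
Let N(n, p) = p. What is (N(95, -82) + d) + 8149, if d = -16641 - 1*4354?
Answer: -12928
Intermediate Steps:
d = -20995 (d = -16641 - 4354 = -20995)
(N(95, -82) + d) + 8149 = (-82 - 20995) + 8149 = -21077 + 8149 = -12928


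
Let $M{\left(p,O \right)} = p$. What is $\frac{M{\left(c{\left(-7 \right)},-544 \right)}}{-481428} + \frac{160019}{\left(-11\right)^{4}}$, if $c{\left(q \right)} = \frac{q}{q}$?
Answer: $\frac{77037612491}{7048587348} \approx 10.93$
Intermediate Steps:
$c{\left(q \right)} = 1$
$\frac{M{\left(c{\left(-7 \right)},-544 \right)}}{-481428} + \frac{160019}{\left(-11\right)^{4}} = 1 \frac{1}{-481428} + \frac{160019}{\left(-11\right)^{4}} = 1 \left(- \frac{1}{481428}\right) + \frac{160019}{14641} = - \frac{1}{481428} + 160019 \cdot \frac{1}{14641} = - \frac{1}{481428} + \frac{160019}{14641} = \frac{77037612491}{7048587348}$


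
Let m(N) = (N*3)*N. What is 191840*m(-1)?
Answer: 575520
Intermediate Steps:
m(N) = 3*N² (m(N) = (3*N)*N = 3*N²)
191840*m(-1) = 191840*(3*(-1)²) = 191840*(3*1) = 191840*3 = 575520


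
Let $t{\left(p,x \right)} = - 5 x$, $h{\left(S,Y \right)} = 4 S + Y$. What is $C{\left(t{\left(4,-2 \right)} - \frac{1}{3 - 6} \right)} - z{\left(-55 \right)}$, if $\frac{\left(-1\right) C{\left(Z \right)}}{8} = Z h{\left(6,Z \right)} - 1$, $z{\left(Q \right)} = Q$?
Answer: $- \frac{24977}{9} \approx -2775.2$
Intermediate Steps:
$h{\left(S,Y \right)} = Y + 4 S$
$C{\left(Z \right)} = 8 - 8 Z \left(24 + Z\right)$ ($C{\left(Z \right)} = - 8 \left(Z \left(Z + 4 \cdot 6\right) - 1\right) = - 8 \left(Z \left(Z + 24\right) - 1\right) = - 8 \left(Z \left(24 + Z\right) - 1\right) = - 8 \left(-1 + Z \left(24 + Z\right)\right) = 8 - 8 Z \left(24 + Z\right)$)
$C{\left(t{\left(4,-2 \right)} - \frac{1}{3 - 6} \right)} - z{\left(-55 \right)} = \left(8 - 8 \left(\left(-5\right) \left(-2\right) - \frac{1}{3 - 6}\right) \left(24 - \left(-10 + \frac{1}{3 - 6}\right)\right)\right) - -55 = \left(8 - 8 \left(10 - \frac{1}{3 + \left(-10 + 4\right)}\right) \left(24 + \left(10 - \frac{1}{3 + \left(-10 + 4\right)}\right)\right)\right) + 55 = \left(8 - 8 \left(10 - \frac{1}{3 - 6}\right) \left(24 + \left(10 - \frac{1}{3 - 6}\right)\right)\right) + 55 = \left(8 - 8 \left(10 - \frac{1}{-3}\right) \left(24 + \left(10 - \frac{1}{-3}\right)\right)\right) + 55 = \left(8 - 8 \left(10 - - \frac{1}{3}\right) \left(24 + \left(10 - - \frac{1}{3}\right)\right)\right) + 55 = \left(8 - 8 \left(10 + \frac{1}{3}\right) \left(24 + \left(10 + \frac{1}{3}\right)\right)\right) + 55 = \left(8 - \frac{248 \left(24 + \frac{31}{3}\right)}{3}\right) + 55 = \left(8 - \frac{248}{3} \cdot \frac{103}{3}\right) + 55 = \left(8 - \frac{25544}{9}\right) + 55 = - \frac{25472}{9} + 55 = - \frac{24977}{9}$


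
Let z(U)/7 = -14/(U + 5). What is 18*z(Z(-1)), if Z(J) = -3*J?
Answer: -441/2 ≈ -220.50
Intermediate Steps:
z(U) = -98/(5 + U) (z(U) = 7*(-14/(U + 5)) = 7*(-14/(5 + U)) = -98/(5 + U))
18*z(Z(-1)) = 18*(-98/(5 - 3*(-1))) = 18*(-98/(5 + 3)) = 18*(-98/8) = 18*(-98*1/8) = 18*(-49/4) = -441/2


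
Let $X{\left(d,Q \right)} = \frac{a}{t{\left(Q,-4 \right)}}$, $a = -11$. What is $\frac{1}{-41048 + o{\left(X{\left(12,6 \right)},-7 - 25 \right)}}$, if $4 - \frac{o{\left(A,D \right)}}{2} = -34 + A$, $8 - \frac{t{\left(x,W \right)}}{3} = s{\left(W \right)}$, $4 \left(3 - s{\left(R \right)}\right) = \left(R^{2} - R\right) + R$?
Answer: $- \frac{27}{1106222} \approx -2.4407 \cdot 10^{-5}$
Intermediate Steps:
$s{\left(R \right)} = 3 - \frac{R^{2}}{4}$ ($s{\left(R \right)} = 3 - \frac{\left(R^{2} - R\right) + R}{4} = 3 - \frac{R^{2}}{4}$)
$t{\left(x,W \right)} = 15 + \frac{3 W^{2}}{4}$ ($t{\left(x,W \right)} = 24 - 3 \left(3 - \frac{W^{2}}{4}\right) = 24 + \left(-9 + \frac{3 W^{2}}{4}\right) = 15 + \frac{3 W^{2}}{4}$)
$X{\left(d,Q \right)} = - \frac{11}{27}$ ($X{\left(d,Q \right)} = - \frac{11}{15 + \frac{3 \left(-4\right)^{2}}{4}} = - \frac{11}{15 + \frac{3}{4} \cdot 16} = - \frac{11}{15 + 12} = - \frac{11}{27}$)
$o{\left(A,D \right)} = 76 - 2 A$ ($o{\left(A,D \right)} = 8 - 2 \left(-34 + A\right) = 8 - \left(-68 + 2 A\right) = 76 - 2 A$)
$\frac{1}{-41048 + o{\left(X{\left(12,6 \right)},-7 - 25 \right)}} = \frac{1}{-41048 + \left(76 - - \frac{22}{27}\right)} = \frac{1}{-41048 + \left(76 + \frac{22}{27}\right)} = \frac{1}{-41048 + \frac{2074}{27}} = \frac{1}{- \frac{1106222}{27}} = - \frac{27}{1106222}$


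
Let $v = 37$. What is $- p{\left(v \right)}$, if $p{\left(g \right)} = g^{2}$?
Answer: $-1369$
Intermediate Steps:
$- p{\left(v \right)} = - 37^{2} = \left(-1\right) 1369 = -1369$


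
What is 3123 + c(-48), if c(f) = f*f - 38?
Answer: 5389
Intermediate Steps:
c(f) = -38 + f² (c(f) = f² - 38 = -38 + f²)
3123 + c(-48) = 3123 + (-38 + (-48)²) = 3123 + (-38 + 2304) = 3123 + 2266 = 5389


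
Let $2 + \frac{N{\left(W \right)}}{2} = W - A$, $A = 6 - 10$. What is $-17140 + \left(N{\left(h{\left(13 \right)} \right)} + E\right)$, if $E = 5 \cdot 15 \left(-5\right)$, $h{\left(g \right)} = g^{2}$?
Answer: $-17173$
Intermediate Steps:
$A = -4$
$E = -375$ ($E = 75 \left(-5\right) = -375$)
$N{\left(W \right)} = 4 + 2 W$ ($N{\left(W \right)} = -4 + 2 \left(W - -4\right) = -4 + 2 \left(W + 4\right) = -4 + 2 \left(4 + W\right) = -4 + \left(8 + 2 W\right) = 4 + 2 W$)
$-17140 + \left(N{\left(h{\left(13 \right)} \right)} + E\right) = -17140 - \left(371 - 338\right) = -17140 + \left(\left(4 + 2 \cdot 169\right) - 375\right) = -17140 + \left(\left(4 + 338\right) - 375\right) = -17140 + \left(342 - 375\right) = -17140 - 33 = -17173$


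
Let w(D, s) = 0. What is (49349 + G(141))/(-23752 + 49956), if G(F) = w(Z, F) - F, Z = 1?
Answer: 12302/6551 ≈ 1.8779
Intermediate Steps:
G(F) = -F (G(F) = 0 - F = -F)
(49349 + G(141))/(-23752 + 49956) = (49349 - 1*141)/(-23752 + 49956) = (49349 - 141)/26204 = 49208*(1/26204) = 12302/6551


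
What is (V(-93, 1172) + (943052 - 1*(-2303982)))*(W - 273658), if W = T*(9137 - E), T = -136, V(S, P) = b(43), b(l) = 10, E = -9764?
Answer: -9235223062536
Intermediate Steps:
V(S, P) = 10
W = -2570536 (W = -136*(9137 - 1*(-9764)) = -136*(9137 + 9764) = -136*18901 = -2570536)
(V(-93, 1172) + (943052 - 1*(-2303982)))*(W - 273658) = (10 + (943052 - 1*(-2303982)))*(-2570536 - 273658) = (10 + (943052 + 2303982))*(-2844194) = (10 + 3247034)*(-2844194) = 3247044*(-2844194) = -9235223062536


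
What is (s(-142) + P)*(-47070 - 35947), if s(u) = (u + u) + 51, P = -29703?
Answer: 2485196912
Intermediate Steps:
s(u) = 51 + 2*u (s(u) = 2*u + 51 = 51 + 2*u)
(s(-142) + P)*(-47070 - 35947) = ((51 + 2*(-142)) - 29703)*(-47070 - 35947) = ((51 - 284) - 29703)*(-83017) = (-233 - 29703)*(-83017) = -29936*(-83017) = 2485196912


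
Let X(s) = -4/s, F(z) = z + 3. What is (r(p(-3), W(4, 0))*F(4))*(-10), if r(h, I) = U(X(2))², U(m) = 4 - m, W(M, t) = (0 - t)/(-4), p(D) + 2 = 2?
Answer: -2520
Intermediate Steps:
p(D) = 0 (p(D) = -2 + 2 = 0)
W(M, t) = t/4 (W(M, t) = -t*(-¼) = t/4)
F(z) = 3 + z
r(h, I) = 36 (r(h, I) = (4 - (-4)/2)² = (4 - 1*(-2))² = (4 + 2)² = 6² = 36)
(r(p(-3), W(4, 0))*F(4))*(-10) = (36*(3 + 4))*(-10) = (36*7)*(-10) = 252*(-10) = -2520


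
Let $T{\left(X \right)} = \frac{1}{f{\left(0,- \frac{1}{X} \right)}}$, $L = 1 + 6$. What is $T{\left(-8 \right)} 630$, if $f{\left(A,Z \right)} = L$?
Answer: $90$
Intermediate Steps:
$L = 7$
$f{\left(A,Z \right)} = 7$
$T{\left(X \right)} = \frac{1}{7}$
$T{\left(-8 \right)} 630 = \frac{1}{7} \cdot 630 = 90$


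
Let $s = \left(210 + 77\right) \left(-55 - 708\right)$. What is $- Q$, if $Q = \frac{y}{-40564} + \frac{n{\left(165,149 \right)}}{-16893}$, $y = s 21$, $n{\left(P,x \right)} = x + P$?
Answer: $- \frac{77671429597}{685247652} \approx -113.35$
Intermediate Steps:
$s = -218981$ ($s = 287 \left(-763\right) = -218981$)
$n{\left(P,x \right)} = P + x$
$y = -4598601$ ($y = \left(-218981\right) 21 = -4598601$)
$Q = \frac{77671429597}{685247652}$ ($Q = - \frac{4598601}{-40564} + \frac{165 + 149}{-16893} = \left(-4598601\right) \left(- \frac{1}{40564}\right) + 314 \left(- \frac{1}{16893}\right) = \frac{4598601}{40564} - \frac{314}{16893} = \frac{77671429597}{685247652} \approx 113.35$)
$- Q = \left(-1\right) \frac{77671429597}{685247652} = - \frac{77671429597}{685247652}$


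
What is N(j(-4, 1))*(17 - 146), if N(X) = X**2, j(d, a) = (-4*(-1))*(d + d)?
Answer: -132096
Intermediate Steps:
j(d, a) = 8*d (j(d, a) = 4*(2*d) = 8*d)
N(j(-4, 1))*(17 - 146) = (8*(-4))**2*(17 - 146) = (-32)**2*(-129) = 1024*(-129) = -132096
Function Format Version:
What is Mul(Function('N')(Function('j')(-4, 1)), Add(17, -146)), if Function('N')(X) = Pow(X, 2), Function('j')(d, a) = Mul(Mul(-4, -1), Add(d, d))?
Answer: -132096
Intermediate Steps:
Function('j')(d, a) = Mul(8, d) (Function('j')(d, a) = Mul(4, Mul(2, d)) = Mul(8, d))
Mul(Function('N')(Function('j')(-4, 1)), Add(17, -146)) = Mul(Pow(Mul(8, -4), 2), Add(17, -146)) = Mul(Pow(-32, 2), -129) = Mul(1024, -129) = -132096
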